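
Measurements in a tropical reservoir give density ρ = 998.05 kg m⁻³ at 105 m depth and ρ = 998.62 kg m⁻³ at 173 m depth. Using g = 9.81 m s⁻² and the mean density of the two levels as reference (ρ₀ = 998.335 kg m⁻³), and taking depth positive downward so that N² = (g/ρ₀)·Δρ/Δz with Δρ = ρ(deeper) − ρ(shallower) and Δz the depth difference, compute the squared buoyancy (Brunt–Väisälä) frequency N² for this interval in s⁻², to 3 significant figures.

8.24 × 10⁻⁵ s⁻²

Δρ = 998.62 − 998.05 = 0.57 kg m⁻³ over Δz = 173 − 105 = 68 m.
N² = (9.81/998.335) × (0.57/68) = 8.2368 × 10⁻⁵ s⁻² ≈ 8.24 × 10⁻⁵ s⁻².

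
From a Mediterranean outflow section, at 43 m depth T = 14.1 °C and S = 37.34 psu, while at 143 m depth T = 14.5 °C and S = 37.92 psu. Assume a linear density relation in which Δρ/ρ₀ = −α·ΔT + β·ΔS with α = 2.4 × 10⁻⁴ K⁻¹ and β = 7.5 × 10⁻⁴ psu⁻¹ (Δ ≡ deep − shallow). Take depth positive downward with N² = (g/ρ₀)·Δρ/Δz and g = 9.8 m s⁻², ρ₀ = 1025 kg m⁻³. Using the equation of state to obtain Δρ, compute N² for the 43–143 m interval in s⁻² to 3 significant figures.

ΔT = +0.4 K, ΔS = +0.58 psu (deep − shallow).
Δρ/ρ₀ = −αΔT + βΔS = -9.60 × 10⁻⁵ + 4.35 × 10⁻⁴ = 3.39 × 10⁻⁴, so Δρ ≈ 0.3475 kg m⁻³.
N² = (g/ρ₀)·Δρ/Δz = g·(Δρ/ρ₀)/Δz = 9.8 × 3.39 × 10⁻⁴ / 100 = 3.3222 × 10⁻⁵ s⁻² ≈ 3.32 × 10⁻⁵ s⁻².

3.32 × 10⁻⁵ s⁻²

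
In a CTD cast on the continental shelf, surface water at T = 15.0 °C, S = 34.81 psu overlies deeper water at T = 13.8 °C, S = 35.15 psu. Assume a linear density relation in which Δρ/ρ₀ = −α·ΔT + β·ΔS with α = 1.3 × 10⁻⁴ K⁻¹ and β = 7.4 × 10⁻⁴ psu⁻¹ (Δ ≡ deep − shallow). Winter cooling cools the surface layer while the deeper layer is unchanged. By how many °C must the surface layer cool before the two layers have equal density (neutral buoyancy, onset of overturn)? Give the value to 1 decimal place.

Neutral buoyancy requires Δρ = 0, i.e. −α(T_deep − T_surf′) + β(S_deep − S_surf) = 0.
T_surf′ = T_deep − (β/α)·ΔS = 13.8 − (7.4 × 10⁻⁴/1.3 × 10⁻⁴)·(+0.34) = 11.865 °C.
Cooling required: 15.0 − (11.865) = 3.135 °C.

3.1 °C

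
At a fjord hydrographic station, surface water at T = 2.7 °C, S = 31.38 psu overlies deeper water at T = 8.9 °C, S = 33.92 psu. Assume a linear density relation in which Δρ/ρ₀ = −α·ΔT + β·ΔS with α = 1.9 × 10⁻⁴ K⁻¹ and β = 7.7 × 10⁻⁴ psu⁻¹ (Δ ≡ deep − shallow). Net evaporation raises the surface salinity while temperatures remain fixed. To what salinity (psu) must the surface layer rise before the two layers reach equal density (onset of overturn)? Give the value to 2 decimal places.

32.39 psu

Neutral buoyancy requires −α(T_deep − T_surf) + β(S_deep − S_surf′) = 0.
S_surf′ = S_deep − (α/β)·ΔT = 33.92 − (1.9 × 10⁻⁴/7.7 × 10⁻⁴)·(+6.2) = 32.3901 psu.
Increase required: 32.3901 − 31.38 = 1.0101 psu.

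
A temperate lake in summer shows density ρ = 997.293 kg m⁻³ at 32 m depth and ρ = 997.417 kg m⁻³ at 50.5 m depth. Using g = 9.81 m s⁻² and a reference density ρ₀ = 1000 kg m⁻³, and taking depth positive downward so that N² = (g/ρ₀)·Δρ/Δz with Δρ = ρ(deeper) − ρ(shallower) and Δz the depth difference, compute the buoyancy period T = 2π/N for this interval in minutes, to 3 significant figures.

Δρ = 997.417 − 997.293 = 0.124 kg m⁻³ over Δz = 50.5 − 32 = 18.5 m.
N² = (9.81/1000) × (0.124/18.5) = 6.5754 × 10⁻⁵ s⁻².
N = √(6.5754 × 10⁻⁵) = 8.1089 × 10⁻³ rad s⁻¹, so T = 2π/N = 774.85 s = 12.914 min ≈ 12.9 min.

12.9 min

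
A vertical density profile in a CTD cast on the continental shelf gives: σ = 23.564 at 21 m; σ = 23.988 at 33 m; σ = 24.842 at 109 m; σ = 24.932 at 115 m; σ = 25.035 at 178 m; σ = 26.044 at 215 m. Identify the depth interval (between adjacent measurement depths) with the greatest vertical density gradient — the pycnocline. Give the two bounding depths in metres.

21–33 m

Compute the density gradient over each adjacent pair:
  21–33 m: Δρ/Δz = 0.424/12 = 0.035 kg m⁻⁴
  33–109 m: Δρ/Δz = 0.854/76 = 0.011 kg m⁻⁴
  109–115 m: Δρ/Δz = 0.090/6 = 0.015 kg m⁻⁴
  115–178 m: Δρ/Δz = 0.103/63 = 1.6 × 10⁻³ kg m⁻⁴
  178–215 m: Δρ/Δz = 1.009/37 = 0.027 kg m⁻⁴
The largest gradient is in the 21–33 m interval — the pycnocline.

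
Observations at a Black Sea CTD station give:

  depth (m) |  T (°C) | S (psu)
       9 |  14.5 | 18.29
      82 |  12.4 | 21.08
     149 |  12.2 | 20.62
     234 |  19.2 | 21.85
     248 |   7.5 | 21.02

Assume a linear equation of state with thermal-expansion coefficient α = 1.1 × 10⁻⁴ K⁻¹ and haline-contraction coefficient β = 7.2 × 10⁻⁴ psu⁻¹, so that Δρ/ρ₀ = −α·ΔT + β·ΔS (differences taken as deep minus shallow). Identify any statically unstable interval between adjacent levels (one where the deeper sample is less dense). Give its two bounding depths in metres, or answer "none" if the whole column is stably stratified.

Evaluate Δρ/ρ₀ = −αΔT + βΔS across each adjacent pair:
  9–82 m: −αΔT+βΔS = −(1.1 × 10⁻⁴)(-2.1)+(7.2 × 10⁻⁴)(+2.79) = 2.2 × 10⁻³ → stable
  82–149 m: −αΔT+βΔS = −(1.1 × 10⁻⁴)(-0.2)+(7.2 × 10⁻⁴)(-0.46) = -3.1 × 10⁻⁴ → UNSTABLE
  149–234 m: −αΔT+βΔS = −(1.1 × 10⁻⁴)(+7.0)+(7.2 × 10⁻⁴)(+1.23) = 1.2 × 10⁻⁴ → stable
  234–248 m: −αΔT+βΔS = −(1.1 × 10⁻⁴)(-11.7)+(7.2 × 10⁻⁴)(-0.83) = 6.9 × 10⁻⁴ → stable
The 82–149 m interval has Δρ < 0: lighter water underlies denser water.

82–149 m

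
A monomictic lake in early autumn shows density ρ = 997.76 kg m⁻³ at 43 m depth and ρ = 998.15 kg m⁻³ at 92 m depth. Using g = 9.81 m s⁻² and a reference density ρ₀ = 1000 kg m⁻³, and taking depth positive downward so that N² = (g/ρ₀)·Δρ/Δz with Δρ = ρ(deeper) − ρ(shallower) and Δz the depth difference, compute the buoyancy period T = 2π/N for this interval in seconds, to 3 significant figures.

711 s

Δρ = 998.15 − 997.76 = 0.39 kg m⁻³ over Δz = 92 − 43 = 49 m.
N² = (9.81/1000) × (0.39/49) = 7.8080 × 10⁻⁵ s⁻².
N = √(7.8080 × 10⁻⁵) = 8.8363 × 10⁻³ rad s⁻¹, so T = 2π/N = 711.07 s ≈ 711 s.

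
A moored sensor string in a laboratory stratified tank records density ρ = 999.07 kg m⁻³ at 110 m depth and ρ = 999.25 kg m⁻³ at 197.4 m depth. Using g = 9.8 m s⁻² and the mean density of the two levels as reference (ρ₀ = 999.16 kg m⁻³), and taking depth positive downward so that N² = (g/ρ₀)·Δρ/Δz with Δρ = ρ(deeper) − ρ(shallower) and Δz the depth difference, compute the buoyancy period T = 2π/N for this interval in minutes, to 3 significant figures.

23.3 min

Δρ = 999.25 − 999.07 = 0.18 kg m⁻³ over Δz = 197.4 − 110 = 87.4 m.
N² = (9.8/999.16) × (0.18/87.4) = 2.0200 × 10⁻⁵ s⁻².
N = √(2.0200 × 10⁻⁵) = 4.4944 × 10⁻³ rad s⁻¹, so T = 2π/N = 1.3980 × 10³ s = 23.300 min ≈ 23.3 min.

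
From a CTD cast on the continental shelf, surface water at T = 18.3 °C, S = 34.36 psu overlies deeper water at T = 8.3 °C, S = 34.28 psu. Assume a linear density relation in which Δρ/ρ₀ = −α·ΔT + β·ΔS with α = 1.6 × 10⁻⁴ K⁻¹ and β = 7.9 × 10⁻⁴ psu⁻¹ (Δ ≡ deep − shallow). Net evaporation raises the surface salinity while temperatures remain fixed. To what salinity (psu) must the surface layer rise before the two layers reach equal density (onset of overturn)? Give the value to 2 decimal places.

36.31 psu

Neutral buoyancy requires −α(T_deep − T_surf) + β(S_deep − S_surf′) = 0.
S_surf′ = S_deep − (α/β)·ΔT = 34.28 − (1.6 × 10⁻⁴/7.9 × 10⁻⁴)·(-10.0) = 36.3053 psu.
Increase required: 36.3053 − 34.36 = 1.9453 psu.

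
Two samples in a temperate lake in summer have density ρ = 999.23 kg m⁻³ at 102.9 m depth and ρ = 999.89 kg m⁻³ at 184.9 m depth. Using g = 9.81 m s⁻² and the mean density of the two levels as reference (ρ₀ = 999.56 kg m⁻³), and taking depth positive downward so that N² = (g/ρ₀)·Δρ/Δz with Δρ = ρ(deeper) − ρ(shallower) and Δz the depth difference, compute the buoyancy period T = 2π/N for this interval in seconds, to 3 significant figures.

707 s

Δρ = 999.89 − 999.23 = 0.66 kg m⁻³ over Δz = 184.9 − 102.9 = 82 m.
N² = (9.81/999.56) × (0.66/82) = 7.8993 × 10⁻⁵ s⁻².
N = √(7.8993 × 10⁻⁵) = 8.8878 × 10⁻³ rad s⁻¹, so T = 2π/N = 706.94 s ≈ 707 s.
Since Δρ > 0 the layer is stably stratified.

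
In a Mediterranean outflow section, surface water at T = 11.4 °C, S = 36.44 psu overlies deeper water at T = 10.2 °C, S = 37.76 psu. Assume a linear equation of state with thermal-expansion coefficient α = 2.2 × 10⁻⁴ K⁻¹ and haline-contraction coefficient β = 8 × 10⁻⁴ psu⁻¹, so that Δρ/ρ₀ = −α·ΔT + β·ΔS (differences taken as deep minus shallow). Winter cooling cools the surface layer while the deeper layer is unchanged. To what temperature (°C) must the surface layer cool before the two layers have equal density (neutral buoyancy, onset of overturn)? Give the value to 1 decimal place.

5.4 °C

Neutral buoyancy requires Δρ = 0, i.e. −α(T_deep − T_surf′) + β(S_deep − S_surf) = 0.
T_surf′ = T_deep − (β/α)·ΔS = 10.2 − (8 × 10⁻⁴/2.2 × 10⁻⁴)·(+1.32) = 5.400 °C.
Cooling required: 11.4 − (5.400) = 6.000 °C.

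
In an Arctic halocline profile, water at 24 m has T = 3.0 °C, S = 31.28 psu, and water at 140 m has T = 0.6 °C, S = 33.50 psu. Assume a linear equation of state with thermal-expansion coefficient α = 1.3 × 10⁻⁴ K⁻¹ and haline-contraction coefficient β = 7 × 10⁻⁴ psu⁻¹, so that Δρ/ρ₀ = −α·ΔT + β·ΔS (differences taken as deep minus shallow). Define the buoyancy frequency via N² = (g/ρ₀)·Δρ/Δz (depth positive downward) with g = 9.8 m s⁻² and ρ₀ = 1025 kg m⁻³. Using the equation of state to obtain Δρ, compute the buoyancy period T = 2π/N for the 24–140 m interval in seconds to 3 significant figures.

ΔT = -2.4 K, ΔS = +2.22 psu (deep − shallow).
Δρ/ρ₀ = −αΔT + βΔS = 3.12 × 10⁻⁴ + 1.554 × 10⁻³ = 1.866 × 10⁻³, so Δρ ≈ 1.913 kg m⁻³.
N² = (g/ρ₀)·Δρ/Δz = g·(Δρ/ρ₀)/Δz = 9.8 × 1.866 × 10⁻³ / 116 = 1.5764 × 10⁻⁴ s⁻².
N = √(1.5764 × 10⁻⁴) = 0.012555 rad s⁻¹ → T = 2π/N = 500.45 s ≈ 500 s.

500 s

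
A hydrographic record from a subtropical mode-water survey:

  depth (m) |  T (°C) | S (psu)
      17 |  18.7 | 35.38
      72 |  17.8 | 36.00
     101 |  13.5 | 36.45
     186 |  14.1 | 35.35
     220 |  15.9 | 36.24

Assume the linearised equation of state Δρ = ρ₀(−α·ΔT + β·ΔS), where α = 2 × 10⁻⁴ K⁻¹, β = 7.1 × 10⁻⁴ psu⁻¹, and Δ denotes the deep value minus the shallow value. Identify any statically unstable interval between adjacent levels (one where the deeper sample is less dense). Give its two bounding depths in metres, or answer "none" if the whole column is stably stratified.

101–186 m

Evaluate Δρ/ρ₀ = −αΔT + βΔS across each adjacent pair:
  17–72 m: −αΔT+βΔS = −(2 × 10⁻⁴)(-0.9)+(7.1 × 10⁻⁴)(+0.62) = 6.2 × 10⁻⁴ → stable
  72–101 m: −αΔT+βΔS = −(2 × 10⁻⁴)(-4.3)+(7.1 × 10⁻⁴)(+0.45) = 1.2 × 10⁻³ → stable
  101–186 m: −αΔT+βΔS = −(2 × 10⁻⁴)(+0.6)+(7.1 × 10⁻⁴)(-1.10) = -9.0 × 10⁻⁴ → UNSTABLE
  186–220 m: −αΔT+βΔS = −(2 × 10⁻⁴)(+1.8)+(7.1 × 10⁻⁴)(+0.89) = 2.7 × 10⁻⁴ → stable
The 101–186 m interval has Δρ < 0: lighter water underlies denser water.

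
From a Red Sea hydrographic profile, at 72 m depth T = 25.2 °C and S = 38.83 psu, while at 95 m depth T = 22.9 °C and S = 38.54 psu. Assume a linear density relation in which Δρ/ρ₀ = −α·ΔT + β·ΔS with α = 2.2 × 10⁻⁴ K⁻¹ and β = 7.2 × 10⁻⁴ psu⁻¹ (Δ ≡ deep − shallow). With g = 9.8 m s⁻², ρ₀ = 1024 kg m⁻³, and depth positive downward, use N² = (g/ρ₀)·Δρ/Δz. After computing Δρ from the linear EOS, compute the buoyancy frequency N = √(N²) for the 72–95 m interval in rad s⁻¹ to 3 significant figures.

0.0113 rad s⁻¹

ΔT = -2.3 K, ΔS = -0.29 psu (deep − shallow).
Δρ/ρ₀ = −αΔT + βΔS = 5.06 × 10⁻⁴ − 2.088 × 10⁻⁴ = 2.972 × 10⁻⁴, so Δρ ≈ 0.3043 kg m⁻³.
N² = (g/ρ₀)·Δρ/Δz = g·(Δρ/ρ₀)/Δz = 9.8 × 2.972 × 10⁻⁴ / 23 = 1.2663 × 10⁻⁴ s⁻².
N = √(1.2663 × 10⁻⁴) = 0.011253 rad s⁻¹ ≈ 0.0113 rad s⁻¹.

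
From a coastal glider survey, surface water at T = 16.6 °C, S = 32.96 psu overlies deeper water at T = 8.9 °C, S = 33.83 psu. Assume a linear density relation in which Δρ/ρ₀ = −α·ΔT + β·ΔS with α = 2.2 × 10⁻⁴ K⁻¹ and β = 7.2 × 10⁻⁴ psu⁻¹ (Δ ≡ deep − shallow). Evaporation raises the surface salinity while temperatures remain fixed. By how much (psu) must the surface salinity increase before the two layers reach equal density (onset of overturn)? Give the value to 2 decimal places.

Neutral buoyancy requires −α(T_deep − T_surf) + β(S_deep − S_surf′) = 0.
S_surf′ = S_deep − (α/β)·ΔT = 33.83 − (2.2 × 10⁻⁴/7.2 × 10⁻⁴)·(-7.7) = 36.1828 psu.
Increase required: 36.1828 − 32.96 = 3.2228 psu.

3.22 psu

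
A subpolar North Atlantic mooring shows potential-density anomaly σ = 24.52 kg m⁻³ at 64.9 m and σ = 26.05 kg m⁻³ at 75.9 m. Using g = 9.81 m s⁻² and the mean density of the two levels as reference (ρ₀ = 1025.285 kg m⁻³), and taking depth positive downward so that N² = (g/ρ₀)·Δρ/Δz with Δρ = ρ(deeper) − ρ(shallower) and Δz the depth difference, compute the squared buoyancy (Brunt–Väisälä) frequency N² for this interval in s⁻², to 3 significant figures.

Δρ = 1026.05 − 1024.52 = 1.53 kg m⁻³ over Δz = 75.9 − 64.9 = 11 m.
N² = (9.81/1025.285) × (1.53/11) = 1.3308 × 10⁻³ s⁻² ≈ 1.33 × 10⁻³ s⁻².

1.33 × 10⁻³ s⁻²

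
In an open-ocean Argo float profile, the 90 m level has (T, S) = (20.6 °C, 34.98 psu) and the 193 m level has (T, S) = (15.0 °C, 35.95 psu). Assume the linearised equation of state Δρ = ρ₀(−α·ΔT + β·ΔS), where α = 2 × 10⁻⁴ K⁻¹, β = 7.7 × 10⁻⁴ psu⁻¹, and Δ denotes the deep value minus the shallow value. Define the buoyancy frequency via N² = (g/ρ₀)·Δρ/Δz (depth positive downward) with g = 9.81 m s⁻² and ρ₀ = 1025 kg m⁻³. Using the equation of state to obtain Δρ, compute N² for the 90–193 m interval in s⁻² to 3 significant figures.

ΔT = -5.6 K, ΔS = +0.97 psu (deep − shallow).
Δρ/ρ₀ = −αΔT + βΔS = 1.12 × 10⁻³ + 7.469 × 10⁻⁴ = 1.8669 × 10⁻³, so Δρ ≈ 1.914 kg m⁻³.
N² = (g/ρ₀)·Δρ/Δz = g·(Δρ/ρ₀)/Δz = 9.81 × 1.8669 × 10⁻³ / 103 = 1.7781 × 10⁻⁴ s⁻² ≈ 1.78 × 10⁻⁴ s⁻².

1.78 × 10⁻⁴ s⁻²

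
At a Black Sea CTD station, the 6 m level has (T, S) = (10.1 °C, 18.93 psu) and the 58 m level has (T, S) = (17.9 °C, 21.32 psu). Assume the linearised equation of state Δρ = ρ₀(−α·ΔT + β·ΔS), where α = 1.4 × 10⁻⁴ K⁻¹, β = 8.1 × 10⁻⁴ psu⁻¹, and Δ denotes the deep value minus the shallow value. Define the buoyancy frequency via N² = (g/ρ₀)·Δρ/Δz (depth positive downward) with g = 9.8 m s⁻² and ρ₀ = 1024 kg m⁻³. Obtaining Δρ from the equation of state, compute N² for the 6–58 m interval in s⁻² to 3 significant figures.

1.59 × 10⁻⁴ s⁻²

ΔT = +7.8 K, ΔS = +2.39 psu (deep − shallow).
Δρ/ρ₀ = −αΔT + βΔS = -1.092 × 10⁻³ + 1.9359 × 10⁻³ = 8.439 × 10⁻⁴, so Δρ ≈ 0.8642 kg m⁻³.
N² = (g/ρ₀)·Δρ/Δz = g·(Δρ/ρ₀)/Δz = 9.8 × 8.439 × 10⁻⁴ / 52 = 1.5904 × 10⁻⁴ s⁻² ≈ 1.59 × 10⁻⁴ s⁻².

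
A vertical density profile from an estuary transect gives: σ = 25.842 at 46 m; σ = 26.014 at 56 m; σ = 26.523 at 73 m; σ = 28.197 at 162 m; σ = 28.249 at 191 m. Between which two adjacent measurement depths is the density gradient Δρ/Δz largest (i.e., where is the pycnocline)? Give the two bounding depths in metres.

Compute the density gradient over each adjacent pair:
  46–56 m: Δρ/Δz = 0.172/10 = 0.017 kg m⁻⁴
  56–73 m: Δρ/Δz = 0.509/17 = 0.030 kg m⁻⁴
  73–162 m: Δρ/Δz = 1.674/89 = 0.019 kg m⁻⁴
  162–191 m: Δρ/Δz = 0.052/29 = 1.8 × 10⁻³ kg m⁻⁴
The largest gradient is in the 56–73 m interval — the pycnocline.

56–73 m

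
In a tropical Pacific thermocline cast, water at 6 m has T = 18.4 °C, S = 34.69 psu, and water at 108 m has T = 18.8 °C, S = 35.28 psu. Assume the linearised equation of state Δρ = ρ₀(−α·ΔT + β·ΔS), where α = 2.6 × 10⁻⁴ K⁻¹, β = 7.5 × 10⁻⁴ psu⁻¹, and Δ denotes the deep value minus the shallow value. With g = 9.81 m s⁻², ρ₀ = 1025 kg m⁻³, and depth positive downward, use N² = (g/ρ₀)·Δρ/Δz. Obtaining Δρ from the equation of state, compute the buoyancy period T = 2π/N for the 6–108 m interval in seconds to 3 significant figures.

1.10 × 10³ s

ΔT = +0.4 K, ΔS = +0.59 psu (deep − shallow).
Δρ/ρ₀ = −αΔT + βΔS = -1.04 × 10⁻⁴ + 4.425 × 10⁻⁴ = 3.385 × 10⁻⁴, so Δρ ≈ 0.3470 kg m⁻³.
N² = (g/ρ₀)·Δρ/Δz = g·(Δρ/ρ₀)/Δz = 9.81 × 3.385 × 10⁻⁴ / 102 = 3.2556 × 10⁻⁵ s⁻².
N = √(3.2556 × 10⁻⁵) = 5.7058 × 10⁻³ rad s⁻¹ → T = 2π/N = 1.1012 × 10³ s ≈ 1.10 × 10³ s.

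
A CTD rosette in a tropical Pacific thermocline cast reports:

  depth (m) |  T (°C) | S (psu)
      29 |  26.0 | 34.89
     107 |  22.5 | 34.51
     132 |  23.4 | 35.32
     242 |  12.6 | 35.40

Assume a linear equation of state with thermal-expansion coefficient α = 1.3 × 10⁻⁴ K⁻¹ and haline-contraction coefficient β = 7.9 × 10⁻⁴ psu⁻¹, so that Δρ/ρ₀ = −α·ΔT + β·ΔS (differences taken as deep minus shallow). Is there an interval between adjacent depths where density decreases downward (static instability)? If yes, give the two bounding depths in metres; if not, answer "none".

Evaluate Δρ/ρ₀ = −αΔT + βΔS across each adjacent pair:
  29–107 m: −αΔT+βΔS = −(1.3 × 10⁻⁴)(-3.5)+(7.9 × 10⁻⁴)(-0.38) = 1.5 × 10⁻⁴ → stable
  107–132 m: −αΔT+βΔS = −(1.3 × 10⁻⁴)(+0.9)+(7.9 × 10⁻⁴)(+0.81) = 5.2 × 10⁻⁴ → stable
  132–242 m: −αΔT+βΔS = −(1.3 × 10⁻⁴)(-10.8)+(7.9 × 10⁻⁴)(+0.08) = 1.5 × 10⁻³ → stable
Every interval has Δρ > 0: the column is stably stratified throughout.

none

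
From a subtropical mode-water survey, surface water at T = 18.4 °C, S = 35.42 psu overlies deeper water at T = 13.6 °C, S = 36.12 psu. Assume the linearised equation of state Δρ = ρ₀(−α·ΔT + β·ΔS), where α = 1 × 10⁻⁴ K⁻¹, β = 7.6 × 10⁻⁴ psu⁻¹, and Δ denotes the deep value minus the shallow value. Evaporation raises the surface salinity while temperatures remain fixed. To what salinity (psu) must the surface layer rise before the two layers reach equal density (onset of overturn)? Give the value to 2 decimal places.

Neutral buoyancy requires −α(T_deep − T_surf) + β(S_deep − S_surf′) = 0.
S_surf′ = S_deep − (α/β)·ΔT = 36.12 − (1 × 10⁻⁴/7.6 × 10⁻⁴)·(-4.8) = 36.7516 psu.
Increase required: 36.7516 − 35.42 = 1.3316 psu.

36.75 psu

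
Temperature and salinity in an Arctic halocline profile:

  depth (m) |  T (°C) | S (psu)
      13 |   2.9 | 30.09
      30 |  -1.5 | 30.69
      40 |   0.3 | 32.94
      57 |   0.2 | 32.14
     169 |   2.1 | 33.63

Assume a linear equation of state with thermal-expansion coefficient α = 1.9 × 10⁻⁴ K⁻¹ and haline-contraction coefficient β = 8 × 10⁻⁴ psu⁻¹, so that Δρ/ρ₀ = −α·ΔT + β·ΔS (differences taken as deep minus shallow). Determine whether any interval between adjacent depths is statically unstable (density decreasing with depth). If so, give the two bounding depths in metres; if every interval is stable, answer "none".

40–57 m

Evaluate Δρ/ρ₀ = −αΔT + βΔS across each adjacent pair:
  13–30 m: −αΔT+βΔS = −(1.9 × 10⁻⁴)(-4.4)+(8 × 10⁻⁴)(+0.60) = 1.3 × 10⁻³ → stable
  30–40 m: −αΔT+βΔS = −(1.9 × 10⁻⁴)(+1.8)+(8 × 10⁻⁴)(+2.25) = 1.5 × 10⁻³ → stable
  40–57 m: −αΔT+βΔS = −(1.9 × 10⁻⁴)(-0.1)+(8 × 10⁻⁴)(-0.80) = -6.2 × 10⁻⁴ → UNSTABLE
  57–169 m: −αΔT+βΔS = −(1.9 × 10⁻⁴)(+1.9)+(8 × 10⁻⁴)(+1.49) = 8.3 × 10⁻⁴ → stable
The 40–57 m interval has Δρ < 0: lighter water underlies denser water.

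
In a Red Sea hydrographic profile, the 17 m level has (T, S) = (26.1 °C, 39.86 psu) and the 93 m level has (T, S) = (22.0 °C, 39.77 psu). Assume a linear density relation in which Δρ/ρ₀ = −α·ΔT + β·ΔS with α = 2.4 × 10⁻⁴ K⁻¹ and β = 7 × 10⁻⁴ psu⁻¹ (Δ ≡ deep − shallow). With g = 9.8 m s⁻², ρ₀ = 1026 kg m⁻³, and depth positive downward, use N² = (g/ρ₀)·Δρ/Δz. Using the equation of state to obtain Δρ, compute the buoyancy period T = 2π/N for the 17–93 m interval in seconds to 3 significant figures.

577 s

ΔT = -4.1 K, ΔS = -0.09 psu (deep − shallow).
Δρ/ρ₀ = −αΔT + βΔS = 9.84 × 10⁻⁴ − 6.30 × 10⁻⁵ = 9.21 × 10⁻⁴, so Δρ ≈ 0.9449 kg m⁻³.
N² = (g/ρ₀)·Δρ/Δz = g·(Δρ/ρ₀)/Δz = 9.8 × 9.21 × 10⁻⁴ / 76 = 1.1876 × 10⁻⁴ s⁻².
N = √(1.1876 × 10⁻⁴) = 0.010898 rad s⁻¹ → T = 2π/N = 576.54 s ≈ 577 s.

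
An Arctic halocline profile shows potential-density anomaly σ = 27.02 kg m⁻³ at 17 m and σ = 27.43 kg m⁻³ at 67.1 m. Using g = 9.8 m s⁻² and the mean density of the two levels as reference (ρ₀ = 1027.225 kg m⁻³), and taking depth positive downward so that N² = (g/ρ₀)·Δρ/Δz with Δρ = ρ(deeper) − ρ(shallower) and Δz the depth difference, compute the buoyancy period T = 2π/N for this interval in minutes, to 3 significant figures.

Δρ = 1027.43 − 1027.02 = 0.41 kg m⁻³ over Δz = 67.1 − 17 = 50.1 m.
N² = (9.8/1027.225) × (0.41/50.1) = 7.8074 × 10⁻⁵ s⁻².
N = √(7.8074 × 10⁻⁵) = 8.8359 × 10⁻³ rad s⁻¹, so T = 2π/N = 711.10 s = 11.852 min ≈ 11.9 min.

11.9 min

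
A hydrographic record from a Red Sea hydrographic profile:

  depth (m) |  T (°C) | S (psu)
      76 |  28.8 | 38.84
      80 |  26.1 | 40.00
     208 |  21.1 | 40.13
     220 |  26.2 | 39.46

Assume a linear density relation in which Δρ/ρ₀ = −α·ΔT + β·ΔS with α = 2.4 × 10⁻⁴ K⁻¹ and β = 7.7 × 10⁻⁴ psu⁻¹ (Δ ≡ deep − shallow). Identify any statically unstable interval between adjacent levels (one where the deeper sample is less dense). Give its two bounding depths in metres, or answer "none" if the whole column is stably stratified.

Evaluate Δρ/ρ₀ = −αΔT + βΔS across each adjacent pair:
  76–80 m: −αΔT+βΔS = −(2.4 × 10⁻⁴)(-2.7)+(7.7 × 10⁻⁴)(+1.16) = 1.5 × 10⁻³ → stable
  80–208 m: −αΔT+βΔS = −(2.4 × 10⁻⁴)(-5.0)+(7.7 × 10⁻⁴)(+0.13) = 1.3 × 10⁻³ → stable
  208–220 m: −αΔT+βΔS = −(2.4 × 10⁻⁴)(+5.1)+(7.7 × 10⁻⁴)(-0.67) = -1.7 × 10⁻³ → UNSTABLE
The 208–220 m interval has Δρ < 0: lighter water underlies denser water.

208–220 m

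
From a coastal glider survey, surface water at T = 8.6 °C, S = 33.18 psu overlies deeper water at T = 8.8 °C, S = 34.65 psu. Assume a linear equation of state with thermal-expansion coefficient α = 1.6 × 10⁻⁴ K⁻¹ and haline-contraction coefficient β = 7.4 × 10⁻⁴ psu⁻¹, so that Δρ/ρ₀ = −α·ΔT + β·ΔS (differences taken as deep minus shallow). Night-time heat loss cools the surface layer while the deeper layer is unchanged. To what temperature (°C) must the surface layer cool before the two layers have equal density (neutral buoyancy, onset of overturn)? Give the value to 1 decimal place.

2.0 °C

Neutral buoyancy requires Δρ = 0, i.e. −α(T_deep − T_surf′) + β(S_deep − S_surf) = 0.
T_surf′ = T_deep − (β/α)·ΔS = 8.8 − (7.4 × 10⁻⁴/1.6 × 10⁻⁴)·(+1.47) = 2.001 °C.
Cooling required: 8.6 − (2.001) = 6.599 °C.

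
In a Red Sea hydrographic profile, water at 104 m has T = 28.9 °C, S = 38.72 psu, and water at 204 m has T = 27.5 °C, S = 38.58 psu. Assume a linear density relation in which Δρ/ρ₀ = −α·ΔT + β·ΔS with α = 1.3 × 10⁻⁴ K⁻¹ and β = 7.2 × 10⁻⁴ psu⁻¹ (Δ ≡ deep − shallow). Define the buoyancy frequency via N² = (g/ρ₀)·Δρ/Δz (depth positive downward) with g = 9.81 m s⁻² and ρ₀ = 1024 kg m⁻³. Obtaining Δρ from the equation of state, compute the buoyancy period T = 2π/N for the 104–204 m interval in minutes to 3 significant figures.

37.1 min

ΔT = -1.4 K, ΔS = -0.14 psu (deep − shallow).
Δρ/ρ₀ = −αΔT + βΔS = 1.82 × 10⁻⁴ − 1.008 × 10⁻⁴ = 8.12 × 10⁻⁵, so Δρ ≈ 0.08315 kg m⁻³.
N² = (g/ρ₀)·Δρ/Δz = g·(Δρ/ρ₀)/Δz = 9.81 × 8.12 × 10⁻⁵ / 100 = 7.9657 × 10⁻⁶ s⁻².
N = √(7.9657 × 10⁻⁶) = 2.8224 × 10⁻³ rad s⁻¹ → T = 2π/N = 2.2262 × 10³ s = 37.103 min ≈ 37.1 min.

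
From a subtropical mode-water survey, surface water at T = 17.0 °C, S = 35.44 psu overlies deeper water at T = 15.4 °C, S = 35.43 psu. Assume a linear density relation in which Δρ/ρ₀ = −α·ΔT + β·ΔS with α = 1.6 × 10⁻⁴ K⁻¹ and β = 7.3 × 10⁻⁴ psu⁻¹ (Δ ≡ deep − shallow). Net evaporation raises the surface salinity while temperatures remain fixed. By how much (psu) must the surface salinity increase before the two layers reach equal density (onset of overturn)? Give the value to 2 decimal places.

0.34 psu

Neutral buoyancy requires −α(T_deep − T_surf) + β(S_deep − S_surf′) = 0.
S_surf′ = S_deep − (α/β)·ΔT = 35.43 − (1.6 × 10⁻⁴/7.3 × 10⁻⁴)·(-1.6) = 35.7807 psu.
Increase required: 35.7807 − 35.44 = 0.3407 psu.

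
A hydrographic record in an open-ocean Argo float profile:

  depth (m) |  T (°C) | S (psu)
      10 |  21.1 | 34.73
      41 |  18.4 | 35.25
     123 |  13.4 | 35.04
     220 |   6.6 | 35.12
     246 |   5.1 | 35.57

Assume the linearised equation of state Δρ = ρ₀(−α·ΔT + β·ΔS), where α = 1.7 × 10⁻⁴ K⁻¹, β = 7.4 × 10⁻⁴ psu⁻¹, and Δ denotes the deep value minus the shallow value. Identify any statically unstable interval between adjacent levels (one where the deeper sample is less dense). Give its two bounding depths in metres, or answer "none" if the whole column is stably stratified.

none

Evaluate Δρ/ρ₀ = −αΔT + βΔS across each adjacent pair:
  10–41 m: −αΔT+βΔS = −(1.7 × 10⁻⁴)(-2.7)+(7.4 × 10⁻⁴)(+0.52) = 8.4 × 10⁻⁴ → stable
  41–123 m: −αΔT+βΔS = −(1.7 × 10⁻⁴)(-5.0)+(7.4 × 10⁻⁴)(-0.21) = 6.9 × 10⁻⁴ → stable
  123–220 m: −αΔT+βΔS = −(1.7 × 10⁻⁴)(-6.8)+(7.4 × 10⁻⁴)(+0.08) = 1.2 × 10⁻³ → stable
  220–246 m: −αΔT+βΔS = −(1.7 × 10⁻⁴)(-1.5)+(7.4 × 10⁻⁴)(+0.45) = 5.9 × 10⁻⁴ → stable
Every interval has Δρ > 0: the column is stably stratified throughout.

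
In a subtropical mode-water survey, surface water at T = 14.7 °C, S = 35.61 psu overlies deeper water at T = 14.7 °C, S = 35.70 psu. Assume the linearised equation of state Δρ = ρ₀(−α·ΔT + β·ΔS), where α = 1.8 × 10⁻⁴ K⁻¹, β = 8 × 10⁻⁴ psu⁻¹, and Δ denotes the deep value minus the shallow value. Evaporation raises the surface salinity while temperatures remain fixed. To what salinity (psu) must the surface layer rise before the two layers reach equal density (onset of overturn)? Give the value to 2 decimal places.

Neutral buoyancy requires −α(T_deep − T_surf) + β(S_deep − S_surf′) = 0.
S_surf′ = S_deep − (α/β)·ΔT = 35.70 − (1.8 × 10⁻⁴/8 × 10⁻⁴)·(+0.0) = 35.7000 psu.
Increase required: 35.7000 − 35.61 = 0.0900 psu.

35.70 psu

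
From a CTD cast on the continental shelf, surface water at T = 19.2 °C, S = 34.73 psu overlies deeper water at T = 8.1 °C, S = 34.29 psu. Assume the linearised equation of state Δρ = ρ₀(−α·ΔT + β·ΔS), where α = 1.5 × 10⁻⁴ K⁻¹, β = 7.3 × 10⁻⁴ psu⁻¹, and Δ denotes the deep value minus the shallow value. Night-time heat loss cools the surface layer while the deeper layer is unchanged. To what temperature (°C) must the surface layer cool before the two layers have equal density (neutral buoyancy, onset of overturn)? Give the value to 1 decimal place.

10.2 °C

Neutral buoyancy requires Δρ = 0, i.e. −α(T_deep − T_surf′) + β(S_deep − S_surf) = 0.
T_surf′ = T_deep − (β/α)·ΔS = 8.1 − (7.3 × 10⁻⁴/1.5 × 10⁻⁴)·(-0.44) = 10.241 °C.
Cooling required: 19.2 − (10.241) = 8.959 °C.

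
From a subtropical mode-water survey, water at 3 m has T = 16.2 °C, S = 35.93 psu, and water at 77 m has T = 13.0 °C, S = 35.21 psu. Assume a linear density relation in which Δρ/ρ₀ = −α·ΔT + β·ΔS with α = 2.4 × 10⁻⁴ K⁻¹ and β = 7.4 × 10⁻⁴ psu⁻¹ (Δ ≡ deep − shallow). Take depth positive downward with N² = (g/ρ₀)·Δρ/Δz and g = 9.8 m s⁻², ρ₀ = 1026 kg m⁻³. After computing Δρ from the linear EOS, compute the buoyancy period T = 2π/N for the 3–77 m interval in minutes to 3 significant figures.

ΔT = -3.2 K, ΔS = -0.72 psu (deep − shallow).
Δρ/ρ₀ = −αΔT + βΔS = 7.68 × 10⁻⁴ − 5.328 × 10⁻⁴ = 2.352 × 10⁻⁴, so Δρ ≈ 0.2413 kg m⁻³.
N² = (g/ρ₀)·Δρ/Δz = g·(Δρ/ρ₀)/Δz = 9.8 × 2.352 × 10⁻⁴ / 74 = 3.1148 × 10⁻⁵ s⁻².
N = √(3.1148 × 10⁻⁵) = 5.5810 × 10⁻³ rad s⁻¹ → T = 2π/N = 1.1258 × 10³ s = 18.763 min ≈ 18.8 min.

18.8 min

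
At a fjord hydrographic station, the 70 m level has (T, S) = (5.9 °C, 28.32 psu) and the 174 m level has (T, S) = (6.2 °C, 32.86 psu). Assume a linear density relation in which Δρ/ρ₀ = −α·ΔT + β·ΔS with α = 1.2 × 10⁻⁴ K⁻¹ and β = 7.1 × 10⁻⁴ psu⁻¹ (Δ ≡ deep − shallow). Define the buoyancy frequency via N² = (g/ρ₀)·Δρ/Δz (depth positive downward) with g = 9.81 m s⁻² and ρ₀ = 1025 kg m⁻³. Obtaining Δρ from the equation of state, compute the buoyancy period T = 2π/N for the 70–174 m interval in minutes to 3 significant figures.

ΔT = +0.3 K, ΔS = +4.54 psu (deep − shallow).
Δρ/ρ₀ = −αΔT + βΔS = -3.60 × 10⁻⁵ + 3.2234 × 10⁻³ = 3.1874 × 10⁻³, so Δρ ≈ 3.267 kg m⁻³.
N² = (g/ρ₀)·Δρ/Δz = g·(Δρ/ρ₀)/Δz = 9.81 × 3.1874 × 10⁻³ / 104 = 3.0066 × 10⁻⁴ s⁻².
N = √(3.0066 × 10⁻⁴) = 0.017340 rad s⁻¹ → T = 2π/N = 362.35 s = 6.0392 min ≈ 6.04 min.

6.04 min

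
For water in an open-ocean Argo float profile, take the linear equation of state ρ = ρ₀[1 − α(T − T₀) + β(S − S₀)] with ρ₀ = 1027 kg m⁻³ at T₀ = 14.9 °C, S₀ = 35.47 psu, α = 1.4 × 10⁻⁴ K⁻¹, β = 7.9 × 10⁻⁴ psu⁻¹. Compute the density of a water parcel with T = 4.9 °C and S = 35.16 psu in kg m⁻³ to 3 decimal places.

1028.186 kg m⁻³

T − T₀ = -10.0 K, S − S₀ = -0.31 psu.
Bracket = 1 − α·(-10.0) + β·(-0.31) = 1 + (1.1551 × 10⁻³) = 1.0011551.
ρ = 1027 × 1.0011551 = 1028.186 kg m⁻³.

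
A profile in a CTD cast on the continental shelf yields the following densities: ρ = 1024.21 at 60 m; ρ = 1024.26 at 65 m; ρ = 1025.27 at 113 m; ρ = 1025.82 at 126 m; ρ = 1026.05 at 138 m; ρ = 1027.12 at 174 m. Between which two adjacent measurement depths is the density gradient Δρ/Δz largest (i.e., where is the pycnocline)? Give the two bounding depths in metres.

113–126 m

Compute the density gradient over each adjacent pair:
  60–65 m: Δρ/Δz = 0.05/5 = 0.010 kg m⁻⁴
  65–113 m: Δρ/Δz = 1.01/48 = 0.021 kg m⁻⁴
  113–126 m: Δρ/Δz = 0.55/13 = 0.042 kg m⁻⁴
  126–138 m: Δρ/Δz = 0.23/12 = 0.019 kg m⁻⁴
  138–174 m: Δρ/Δz = 1.07/36 = 0.030 kg m⁻⁴
The largest gradient is in the 113–126 m interval — the pycnocline.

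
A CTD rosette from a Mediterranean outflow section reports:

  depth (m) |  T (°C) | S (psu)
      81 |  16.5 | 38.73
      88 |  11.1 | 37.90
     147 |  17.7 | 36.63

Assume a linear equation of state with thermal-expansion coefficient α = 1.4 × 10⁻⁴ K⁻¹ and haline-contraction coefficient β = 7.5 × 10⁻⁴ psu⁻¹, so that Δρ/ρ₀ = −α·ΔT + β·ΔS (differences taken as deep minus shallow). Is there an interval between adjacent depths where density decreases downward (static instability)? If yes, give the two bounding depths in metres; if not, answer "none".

88–147 m

Evaluate Δρ/ρ₀ = −αΔT + βΔS across each adjacent pair:
  81–88 m: −αΔT+βΔS = −(1.4 × 10⁻⁴)(-5.4)+(7.5 × 10⁻⁴)(-0.83) = 1.3 × 10⁻⁴ → stable
  88–147 m: −αΔT+βΔS = −(1.4 × 10⁻⁴)(+6.6)+(7.5 × 10⁻⁴)(-1.27) = -1.9 × 10⁻³ → UNSTABLE
The 88–147 m interval has Δρ < 0: lighter water underlies denser water.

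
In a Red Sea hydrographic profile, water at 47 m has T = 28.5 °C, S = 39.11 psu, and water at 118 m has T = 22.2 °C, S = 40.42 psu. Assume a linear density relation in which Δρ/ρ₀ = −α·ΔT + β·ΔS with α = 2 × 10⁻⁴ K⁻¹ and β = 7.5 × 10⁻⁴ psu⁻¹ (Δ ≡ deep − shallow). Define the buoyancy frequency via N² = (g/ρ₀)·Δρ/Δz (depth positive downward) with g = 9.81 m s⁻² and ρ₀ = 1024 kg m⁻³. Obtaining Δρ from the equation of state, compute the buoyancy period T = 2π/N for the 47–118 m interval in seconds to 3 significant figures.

ΔT = -6.3 K, ΔS = +1.31 psu (deep − shallow).
Δρ/ρ₀ = −αΔT + βΔS = 1.26 × 10⁻³ + 9.825 × 10⁻⁴ = 2.2425 × 10⁻³, so Δρ ≈ 2.296 kg m⁻³.
N² = (g/ρ₀)·Δρ/Δz = g·(Δρ/ρ₀)/Δz = 9.81 × 2.2425 × 10⁻³ / 71 = 3.0984 × 10⁻⁴ s⁻².
N = √(3.0984 × 10⁻⁴) = 0.017602 rad s⁻¹ → T = 2π/N = 356.96 s ≈ 357 s.

357 s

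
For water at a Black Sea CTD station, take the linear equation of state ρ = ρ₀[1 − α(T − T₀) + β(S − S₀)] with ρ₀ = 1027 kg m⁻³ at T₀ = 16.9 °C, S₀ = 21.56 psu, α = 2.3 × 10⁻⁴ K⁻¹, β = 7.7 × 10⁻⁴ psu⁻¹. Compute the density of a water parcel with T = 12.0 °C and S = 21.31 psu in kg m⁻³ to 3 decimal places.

1027.960 kg m⁻³

T − T₀ = -4.9 K, S − S₀ = -0.25 psu.
Bracket = 1 − α·(-4.9) + β·(-0.25) = 1 + (9.345 × 10⁻⁴) = 1.0009345.
ρ = 1027 × 1.0009345 = 1027.960 kg m⁻³.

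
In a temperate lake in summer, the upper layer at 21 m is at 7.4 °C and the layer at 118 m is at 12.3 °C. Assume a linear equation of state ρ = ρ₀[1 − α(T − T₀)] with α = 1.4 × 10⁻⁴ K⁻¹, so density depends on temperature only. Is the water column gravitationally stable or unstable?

ΔT = 12.3 − 7.4 = +4.9 K, so Δρ/ρ₀ = −αΔT = -6.86 × 10⁻⁴.
Δρ/ρ₀ < 0, so Δρ < 0: deeper water is lighter → statically unstable; the column would overturn.

unstable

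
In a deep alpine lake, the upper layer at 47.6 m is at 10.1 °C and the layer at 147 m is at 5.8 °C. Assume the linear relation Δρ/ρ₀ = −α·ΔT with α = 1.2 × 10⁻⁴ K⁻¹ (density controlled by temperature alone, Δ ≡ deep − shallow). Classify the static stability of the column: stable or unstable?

ΔT = 5.8 − 10.1 = -4.3 K, so Δρ/ρ₀ = −αΔT = 5.16 × 10⁻⁴.
Δρ/ρ₀ > 0, so Δρ > 0: deeper water is denser → statically stable.

stable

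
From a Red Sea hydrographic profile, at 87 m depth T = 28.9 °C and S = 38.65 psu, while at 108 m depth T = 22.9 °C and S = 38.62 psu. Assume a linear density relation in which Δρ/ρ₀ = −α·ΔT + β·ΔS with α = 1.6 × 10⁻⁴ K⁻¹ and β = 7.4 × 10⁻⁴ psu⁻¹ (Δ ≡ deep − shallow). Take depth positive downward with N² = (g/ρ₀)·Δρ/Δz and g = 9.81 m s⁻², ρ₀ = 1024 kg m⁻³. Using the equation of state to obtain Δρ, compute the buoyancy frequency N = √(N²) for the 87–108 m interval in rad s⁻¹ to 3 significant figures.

0.0209 rad s⁻¹

ΔT = -6.0 K, ΔS = -0.03 psu (deep − shallow).
Δρ/ρ₀ = −αΔT + βΔS = 9.60 × 10⁻⁴ − 2.22 × 10⁻⁵ = 9.378 × 10⁻⁴, so Δρ ≈ 0.9603 kg m⁻³.
N² = (g/ρ₀)·Δρ/Δz = g·(Δρ/ρ₀)/Δz = 9.81 × 9.378 × 10⁻⁴ / 21 = 4.3809 × 10⁻⁴ s⁻².
N = √(4.3809 × 10⁻⁴) = 0.020931 rad s⁻¹ ≈ 0.0209 rad s⁻¹.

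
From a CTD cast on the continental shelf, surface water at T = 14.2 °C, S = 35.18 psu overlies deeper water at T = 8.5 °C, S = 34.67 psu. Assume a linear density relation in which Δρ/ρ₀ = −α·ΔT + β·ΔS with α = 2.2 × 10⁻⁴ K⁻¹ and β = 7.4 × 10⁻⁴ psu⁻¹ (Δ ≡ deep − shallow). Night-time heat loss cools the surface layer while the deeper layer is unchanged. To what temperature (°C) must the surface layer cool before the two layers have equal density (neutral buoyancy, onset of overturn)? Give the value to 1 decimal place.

Neutral buoyancy requires Δρ = 0, i.e. −α(T_deep − T_surf′) + β(S_deep − S_surf) = 0.
T_surf′ = T_deep − (β/α)·ΔS = 8.5 − (7.4 × 10⁻⁴/2.2 × 10⁻⁴)·(-0.51) = 10.215 °C.
Cooling required: 14.2 − (10.215) = 3.985 °C.

10.2 °C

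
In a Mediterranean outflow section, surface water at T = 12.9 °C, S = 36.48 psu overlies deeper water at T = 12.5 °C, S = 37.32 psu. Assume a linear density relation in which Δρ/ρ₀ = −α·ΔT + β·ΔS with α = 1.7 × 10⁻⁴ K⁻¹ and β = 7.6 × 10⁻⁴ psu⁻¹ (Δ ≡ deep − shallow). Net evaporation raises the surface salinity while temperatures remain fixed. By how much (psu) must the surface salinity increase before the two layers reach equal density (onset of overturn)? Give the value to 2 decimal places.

0.93 psu

Neutral buoyancy requires −α(T_deep − T_surf) + β(S_deep − S_surf′) = 0.
S_surf′ = S_deep − (α/β)·ΔT = 37.32 − (1.7 × 10⁻⁴/7.6 × 10⁻⁴)·(-0.4) = 37.4095 psu.
Increase required: 37.4095 − 36.48 = 0.9295 psu.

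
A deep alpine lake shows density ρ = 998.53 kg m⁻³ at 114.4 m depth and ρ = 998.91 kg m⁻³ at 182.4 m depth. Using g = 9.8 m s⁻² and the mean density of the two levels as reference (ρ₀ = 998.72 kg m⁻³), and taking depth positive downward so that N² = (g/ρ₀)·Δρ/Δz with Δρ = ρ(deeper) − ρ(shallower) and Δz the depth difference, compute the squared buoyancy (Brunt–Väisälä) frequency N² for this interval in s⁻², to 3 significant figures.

5.48 × 10⁻⁵ s⁻²

Δρ = 998.91 − 998.53 = 0.38 kg m⁻³ over Δz = 182.4 − 114.4 = 68 m.
N² = (9.8/998.72) × (0.38/68) = 5.4835 × 10⁻⁵ s⁻² ≈ 5.48 × 10⁻⁵ s⁻².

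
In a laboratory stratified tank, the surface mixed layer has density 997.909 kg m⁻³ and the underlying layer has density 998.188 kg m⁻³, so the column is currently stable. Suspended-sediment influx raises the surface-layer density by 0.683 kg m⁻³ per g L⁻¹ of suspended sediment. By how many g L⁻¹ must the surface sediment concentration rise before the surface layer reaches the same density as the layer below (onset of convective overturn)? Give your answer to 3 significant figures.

Density deficit of the surface layer: 998.188 − 997.909 = 0.279 kg m⁻³.
Required change = 0.279 / 0.683 = 0.408 g L⁻¹.

0.408 g L⁻¹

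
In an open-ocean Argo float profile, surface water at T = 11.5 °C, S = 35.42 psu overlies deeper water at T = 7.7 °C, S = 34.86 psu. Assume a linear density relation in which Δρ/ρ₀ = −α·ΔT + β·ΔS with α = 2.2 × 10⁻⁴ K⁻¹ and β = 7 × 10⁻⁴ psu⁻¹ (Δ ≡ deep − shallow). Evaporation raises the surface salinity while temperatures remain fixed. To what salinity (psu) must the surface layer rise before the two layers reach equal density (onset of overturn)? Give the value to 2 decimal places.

36.05 psu

Neutral buoyancy requires −α(T_deep − T_surf) + β(S_deep − S_surf′) = 0.
S_surf′ = S_deep − (α/β)·ΔT = 34.86 − (2.2 × 10⁻⁴/7 × 10⁻⁴)·(-3.8) = 36.0543 psu.
Increase required: 36.0543 − 35.42 = 0.6343 psu.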